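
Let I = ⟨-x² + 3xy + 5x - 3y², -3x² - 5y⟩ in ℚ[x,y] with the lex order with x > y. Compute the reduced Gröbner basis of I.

G = {x + 27/100y³ - 3/10y² + 13/12y, y⁴ + 5/9y³ + 475/81y² + 125/27y}

f_1 = -x² + 3xy + 5x - 3y², LT = x².
f_2 = -3x² - 5y, LT = x².

S(f_1,f_2): lcm = x². S = -3xy - 5x + 3y² - 5/3y.
  reduce S modulo (f_1, f_2):
  remainder -3xy - 5x + 3y² - 5/3y ≠ 0; add g_3 = -3xy - 5x + 3y² - 5/3y to the basis.

S(f_1,g_3): lcm = x²y. S = -5/3x² - 2xy² - 50/9xy + 3y³.
  reduce S modulo (f_1, f_2, g_3):
  remainder 100/27x + y³ - 10/9y² + 325/81y ≠ 0; add g_4 = 100/27x + y³ - 10/9y² + 325/81y to the basis.

S(f_1,g_4): lcm = x². S = -27/100xy³ + 3/10xy² - 49/12xy - 5x + 3y².
  reduce S modulo (f_1, f_2, g_3, g_4):
  remainder -27/100y⁴ - 3/20y³ - 19/12y² - 5/4y ≠ 0; add g_5 = -27/100y⁴ - 3/20y³ - 19/12y² - 5/4y to the basis.

The other S-polynomials (S(f_2,g_3), S(f_2,g_4), S(g_3,g_4), S(f_1,g_5), S(f_2,g_5), S(g_3,g_5), S(g_4,g_5)) all reduce to 0 modulo the current basis, so we have a Gröbner basis.
Inter-reduce: drop elements whose leading term is divisible by another's, tail-reduce, and make monic.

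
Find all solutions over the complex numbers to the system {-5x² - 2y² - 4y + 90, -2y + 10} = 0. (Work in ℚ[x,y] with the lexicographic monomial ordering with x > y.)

Compute a lex Gröbner basis by Buchberger's algorithm.
f_1 = -5x² - 2y² - 4y + 90, LT = x².
f_2 = -2y + 10, LT = y.

The S-polynomials (S(f_1,f_2)) all reduce to 0 modulo the current basis, so we have a Gröbner basis.
Inter-reduce: drop elements whose leading term is divisible by another's, tail-reduce, and make monic.
Reduced Gröbner basis: {x² - 4, y - 5}.

From the last basis element, y - 5 = 0, so y takes values in {5}. Each choice, substituted upward through the basis, yields the corresponding point(s) of the solution set.
  y = 5: the earlier basis element becomes x² - 4 = 0, giving x = -2, 2 — points (-2, 5), (2, 5).

{(-2, 5), (2, 5)}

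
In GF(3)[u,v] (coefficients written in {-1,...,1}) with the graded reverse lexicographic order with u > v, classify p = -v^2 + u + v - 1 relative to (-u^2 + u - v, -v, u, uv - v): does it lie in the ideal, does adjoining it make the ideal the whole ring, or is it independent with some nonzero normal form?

First compute the reduced Gröbner basis of I by Buchberger's algorithm.
f_1 = -u^2 + u - v, LT = u^2.
f_2 = -v, LT = v.
f_3 = u, LT = u.
f_4 = uv - v, LT = uv.

The S-polynomials (S(f_1,f_2), S(f_1,f_3), S(f_1,f_4), S(f_2,f_3), S(f_2,f_4), S(f_3,f_4)) all reduce to 0 modulo the current basis, so we have a Gröbner basis.
Inter-reduce: drop elements whose leading term is divisible by another's, tail-reduce, and make monic.
Reduced Gröbner basis: {u, v}.
Label its elements g_1 = u, g_2 = v.

Reduce p = -v^2 + u + v - 1 modulo G:
  leading term v^2: subtract (-v)·g_2 from -v^2 + u + v - 1 → u + v - 1
  leading term u: subtract (1)·g_1 from u + v - 1 → v - 1
  leading term v: subtract (1)·g_2 from v - 1 → -1
  leading term 1: no divisor's leading term divides it; move -1 to the remainder.
  normal form = -1.
The normal form is nonzero, so p ∉ I. Since p minus its normal form lies in I, I + (p) = I + (r) where r = -1; decide whether this ideal is the whole ring.
Here r = -1 is a nonzero constant, hence a unit: 1 ∈ I + (p), the Gröbner basis of I + (p) is {1}, and the enlarged system has no common solution — adjoining p is inconsistent.

Adjoining -v^2 + u + v - 1 makes the ideal the whole ring: the system is inconsistent.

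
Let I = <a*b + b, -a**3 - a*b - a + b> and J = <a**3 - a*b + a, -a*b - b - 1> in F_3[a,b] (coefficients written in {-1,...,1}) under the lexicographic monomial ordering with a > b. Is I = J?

Since reduced Gröbner bases are canonical representatives of ideals under a given ordering, it suffices to compute and compare them.
Buchberger on the first generating set:
f_1 = a*b + b, LT = a*b.
f_2 = -a**3 - a*b - a + b, LT = a**3.

S(f_1,f_2): lcm = a**3*b. S = a**2*b - a*b**2 - a*b + b**2.
  leading term a**2*b: subtract (a)·f_1 from a**2*b - a*b**2 - a*b + b**2 → -a*b**2 + a*b + b**2
  leading term a*b**2: subtract (-b)·f_1 from -a*b**2 + a*b + b**2 → a*b - b**2
  leading term a*b: subtract (1)·f_1 from a*b - b**2 → -b**2 - b
  leading term b**2: no divisor's leading term divides it; move -b**2 to the remainder.
  leading term b: no divisor's leading term divides it; move -b to the remainder.
  remainder -b**2 - b ≠ 0; add g_3 = -b**2 - b to the basis.

S(f_1,g_3): lcm = a*b**2. S = -a*b + b**2.
  leading term a*b: subtract (-1)·f_1 from -a*b + b**2 → b**2 + b
  leading term b**2: subtract (-1)·g_3 from b**2 + b → 0
  remainder 0.

S(f_2,g_3): leading monomials are coprime, so the S-polynomial reduces to 0 (Buchberger's first criterion).
Every S-polynomial of the final basis reduces to 0, so we have a Gröbner basis.
Inter-reduce: drop elements whose leading term is divisible by another's, tail-reduce, and make monic.
Reduced Gröbner basis: {a**3 + a + b, a*b + b, b**2 + b}.

Buchberger on the second generating set:
h_1 = a**3 - a*b + a, LT = a**3.
h_2 = -a*b - b - 1, LT = a*b.

S(h_1,h_2): lcm = a**3*b. S = -a**2*b - a**2 - a*b**2 + a*b.
  leading term a**2*b: subtract (a)·h_2 from -a**2*b - a**2 - a*b**2 + a*b → -a**2 - a*b**2 - a*b + a
  leading term a**2: no divisor's leading term divides it; move -a**2 to the remainder.
  leading term a*b**2: subtract (b)·h_2 from -a*b**2 - a*b + a → -a*b + a + b**2 + b
  leading term a*b: subtract (1)·h_2 from -a*b + a + b**2 + b → a + b**2 - b + 1
  leading term a: no divisor's leading term divides it; move a to the remainder.
  leading term b**2: no divisor's leading term divides it; move b**2 to the remainder.
  leading term b: no divisor's leading term divides it; move -b to the remainder.
  leading term 1: no divisor's leading term divides it; move 1 to the remainder.
  remainder -a**2 + a + b**2 - b + 1 ≠ 0; add k_3 = -a**2 + a + b**2 - b + 1 to the basis.

S(h_1,k_3): lcm = a**3. S = a**2 + a*b**2 + a*b - a.
  leading term a**2: subtract (-1)·k_3 from a**2 + a*b**2 + a*b - a → a*b**2 + a*b + b**2 - b + 1
  leading term a*b**2: subtract (-b)·h_2 from a*b**2 + a*b + b**2 - b + 1 → a*b + b + 1
  leading term a*b: subtract (-1)·h_2 from a*b + b + 1 → 0
  remainder 0.

S(h_2,k_3): lcm = a**2*b. S = -a*b + a + b**3 - b**2 + b.
  leading term a*b: subtract (1)·h_2 from -a*b + a + b**3 - b**2 + b → a + b**3 - b**2 - b + 1
  leading term a: no divisor's leading term divides it; move a to the remainder.
  leading term b**3: no divisor's leading term divides it; move b**3 to the remainder.
  leading term b**2: no divisor's leading term divides it; move -b**2 to the remainder.
  leading term b: no divisor's leading term divides it; move -b to the remainder.
  leading term 1: no divisor's leading term divides it; move 1 to the remainder.
  remainder a + b**3 - b**2 - b + 1 ≠ 0; add k_4 = a + b**3 - b**2 - b + 1 to the basis.

S(h_1,k_4): lcm = a**3. S = -a**2*b**3 + a**2*b**2 + a**2*b - a**2 - a*b + a.
  leading term a**2*b**3: subtract (a*b**2)·h_2 from -a**2*b**3 + a**2*b**2 + a**2*b - a**2 - a*b + a → a**2*b**2 + a**2*b - a**2 + a*b**3 + a*b**2 - a*b + a
  leading term a**2*b**2: subtract (-a*b)·h_2 from a**2*b**2 + a**2*b - a**2 + a*b**3 + a*b**2 - a*b + a → a**2*b - a**2 + a*b**3 + a*b + a
  leading term a**2*b: subtract (-a)·h_2 from a**2*b - a**2 + a*b**3 + a*b + a → -a**2 + a*b**3
  leading term a**2: subtract (1)·k_3 from -a**2 + a*b**3 → a*b**3 - a - b**2 + b - 1
  leading term a*b**3: subtract (-b**2)·h_2 from a*b**3 - a - b**2 + b - 1 → -a - b**3 + b**2 + b - 1
  leading term a: subtract (-1)·k_4 from -a - b**3 + b**2 + b - 1 → 0
  remainder 0.

S(h_2,k_4): lcm = a*b. S = -b**4 + b**3 + b**2 + 1.
  leading term b**4: no divisor's leading term divides it; move -b**4 to the remainder.
  leading term b**3: no divisor's leading term divides it; move b**3 to the remainder.
  leading term b**2: no divisor's leading term divides it; move b**2 to the remainder.
  leading term 1: no divisor's leading term divides it; move 1 to the remainder.
  remainder -b**4 + b**3 + b**2 + 1 ≠ 0; add k_5 = -b**4 + b**3 + b**2 + 1 to the basis.

S(k_3,k_4): lcm = a**2. S = -a*b**3 + a*b**2 + a*b + a - b**2 + b - 1.
  leading term a*b**3: subtract (b**2)·h_2 from -a*b**3 + a*b**2 + a*b + a - b**2 + b - 1 → a*b**2 + a*b + a + b**3 + b - 1
  leading term a*b**2: subtract (-b)·h_2 from a*b**2 + a*b + a + b**3 + b - 1 → a*b + a + b**3 - b**2 - 1
  leading term a*b: subtract (-1)·h_2 from a*b + a + b**3 - b**2 - 1 → a + b**3 - b**2 - b + 1
  leading term a: subtract (1)·k_4 from a + b**3 - b**2 - b + 1 → 0
  remainder 0.

S(h_1,k_5): leading monomials are coprime, so the S-polynomial reduces to 0 (Buchberger's first criterion).
S(h_2,k_5): lcm = a*b**4. S = a*b**3 + a*b**2 + a + b**4 + b**3.
  leading term a*b**3: subtract (-b**2)·h_2 from a*b**3 + a*b**2 + a + b**4 + b**3 → a*b**2 + a + b**4 - b**2
  leading term a*b**2: subtract (-b)·h_2 from a*b**2 + a + b**4 - b**2 → a + b**4 + b**2 - b
  leading term a: subtract (1)·k_4 from a + b**4 + b**2 - b → b**4 - b**3 - b**2 - 1
  leading term b**4: subtract (-1)·k_5 from b**4 - b**3 - b**2 - 1 → 0
  remainder 0.

S(k_3,k_5): leading monomials are coprime, so the S-polynomial reduces to 0 (Buchberger's first criterion).
S(k_4,k_5): leading monomials are coprime, so the S-polynomial reduces to 0 (Buchberger's first criterion).
Every S-polynomial of the final basis reduces to 0, so we have a Gröbner basis.
Inter-reduce: drop elements whose leading term is divisible by another's, tail-reduce, and make monic.
Reduced Gröbner basis: {a + b**3 - b**2 - b + 1, b**4 - b**3 - b**2 - 1}.

The bases are distinct; the ideals are different.

No, the ideals differ.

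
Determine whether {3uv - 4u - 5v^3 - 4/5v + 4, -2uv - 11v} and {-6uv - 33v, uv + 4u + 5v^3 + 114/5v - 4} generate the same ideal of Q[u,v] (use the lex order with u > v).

Yes, the ideals are equal.

Two ideals are equal iff their reduced Gröbner bases coincide (the reduced basis is unique for a fixed ordering).
Buchberger on the first generating set:
f_1 = 3uv - 4u - 5v^3 - 4/5v + 4, LT = uv.
f_2 = -2uv - 11v, LT = uv.

S(f_1,f_2): lcm = uv. S = -4/3u - 5/3v^3 - 173/30v + 4/3.
  reduce S modulo (f_1, f_2):
  remainder -4/3u - 5/3v^3 - 173/30v + 4/3 ≠ 0; add g_3 = -4/3u - 5/3v^3 - 173/30v + 4/3 to the basis.

S(f_1,g_3): lcm = uv. S = -4/3u - 5/4v^4 - 5/3v^3 - 173/40v^2 + 11/15v + 4/3.
  reduce S modulo (f_1, f_2, g_3):
  remainder -5/4v^4 - 173/40v^2 + 13/2v ≠ 0; add g_4 = -5/4v^4 - 173/40v^2 + 13/2v to the basis.

The other S-polynomials (S(f_2,g_3), S(f_1,g_4), S(f_2,g_4), S(g_3,g_4)) all reduce to 0 modulo the current basis, so we have a Gröbner basis.
Inter-reduce: drop elements whose leading term is divisible by another's, tail-reduce, and make monic.
Reduced Gröbner basis: {u + 5/4v^3 + 173/40v - 1, v^4 + 173/50v^2 - 26/5v}.

Buchberger on the second generating set:
h_1 = -6uv - 33v, LT = uv.
h_2 = uv + 4u + 5v^3 + 114/5v - 4, LT = uv.

S(h_1,h_2): lcm = uv. S = -4u - 5v^3 - 173/10v + 4.
  reduce S modulo (h_1, h_2):
  remainder -4u - 5v^3 - 173/10v + 4 ≠ 0; add k_3 = -4u - 5v^3 - 173/10v + 4 to the basis.

S(h_1,k_3): lcm = uv. S = -5/4v^4 - 173/40v^2 + 13/2v.
  reduce S modulo (h_1, h_2, k_3):
  remainder -5/4v^4 - 173/40v^2 + 13/2v ≠ 0; add k_4 = -5/4v^4 - 173/40v^2 + 13/2v to the basis.

The other S-polynomials (S(h_2,k_3), S(h_1,k_4), S(h_2,k_4), S(k_3,k_4)) all reduce to 0 modulo the current basis, so we have a Gröbner basis.
Inter-reduce: drop elements whose leading term is divisible by another's, tail-reduce, and make monic.
Reduced Gröbner basis: {u + 5/4v^3 + 173/40v - 1, v^4 + 173/50v^2 - 26/5v}.

These coincide, so the ideals are equal.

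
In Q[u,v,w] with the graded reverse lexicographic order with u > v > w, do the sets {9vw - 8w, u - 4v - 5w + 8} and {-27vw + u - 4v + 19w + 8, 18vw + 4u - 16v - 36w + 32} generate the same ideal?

Yes, the ideals are equal.

Two ideals are equal iff their reduced Gröbner bases coincide (the reduced basis is unique for a fixed ordering).
Buchberger on the first generating set:
f_1 = 9vw - 8w, LT = vw.
f_2 = u - 4v - 5w + 8, LT = u.

The S-polynomials (S(f_1,f_2)) all reduce to 0 modulo the current basis, so we have a Gröbner basis.
Inter-reduce: drop elements whose leading term is divisible by another's, tail-reduce, and make monic.
Reduced Gröbner basis: {vw - 8/9w, u - 4v - 5w + 8}.

Buchberger on the second generating set:
h_1 = -27vw + u - 4v + 19w + 8, LT = vw.
h_2 = 18vw + 4u - 16v - 36w + 32, LT = vw.

S(h_1,h_2): lcm = vw. S = -7/27u + 28/27v + 35/27w - 56/27.
  leading term u: no divisor's leading term divides it; move -7/27u to the remainder.
  leading term v: no divisor's leading term divides it; move 28/27v to the remainder.
  leading term w: no divisor's leading term divides it; move 35/27w to the remainder.
  leading term 1: no divisor's leading term divides it; move -56/27 to the remainder.
  remainder -7/27u + 28/27v + 35/27w - 56/27 ≠ 0; add k_3 = -7/27u + 28/27v + 35/27w - 56/27 to the basis.

The other S-polynomials (S(h_1,k_3), S(h_2,k_3)) all reduce to 0 modulo the current basis, so we have a Gröbner basis.
Inter-reduce: drop elements whose leading term is divisible by another's, tail-reduce, and make monic.
Reduced Gröbner basis: {vw - 8/9w, u - 4v - 5w + 8}.

Same reduced basis, so the two generating sets span the same ideal.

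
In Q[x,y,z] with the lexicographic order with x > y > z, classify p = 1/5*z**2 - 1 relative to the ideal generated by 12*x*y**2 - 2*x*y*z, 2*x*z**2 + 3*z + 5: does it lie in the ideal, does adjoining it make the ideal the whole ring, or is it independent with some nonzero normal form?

First compute the reduced Gröbner basis of I by Buchberger's algorithm.
f_1 = 12*x*y**2 - 2*x*y*z, LT = x*y**2.
f_2 = 2*x*z**2 + 3*z + 5, LT = x*z**2.

S(f_1,f_2): lcm = x*y**2*z**2. S = -1/6*x*y*z**3 - 3/2*y**2*z - 5/2*y**2.
  leading term x*y*z**3: subtract (-1/12*y*z)·f_2 from -1/6*x*y*z**3 - 3/2*y**2*z - 5/2*y**2 → -3/2*y**2*z - 5/2*y**2 + 1/4*y*z**2 + 5/12*y*z
  leading term y**2*z: no divisor's leading term divides it; move -3/2*y**2*z to the remainder.
  leading term y**2: no divisor's leading term divides it; move -5/2*y**2 to the remainder.
  leading term y*z**2: no divisor's leading term divides it; move 1/4*y*z**2 to the remainder.
  leading term y*z: no divisor's leading term divides it; move 5/12*y*z to the remainder.
  remainder -3/2*y**2*z - 5/2*y**2 + 1/4*y*z**2 + 5/12*y*z ≠ 0; add h_3 = -3/2*y**2*z - 5/2*y**2 + 1/4*y*z**2 + 5/12*y*z to the basis.

The other S-polynomials (S(f_1,h_3), S(f_2,h_3)) all reduce to 0 modulo the current basis, so we have a Gröbner basis.
Inter-reduce: drop elements whose leading term is divisible by another's, tail-reduce, and make monic.
Reduced Gröbner basis: {x*y**2 - 1/6*x*y*z, x*z**2 + 3/2*z + 5/2, y**2*z + 5/3*y**2 - 1/6*y*z**2 - 5/18*y*z}.
Label its elements g_1 = x*y**2 - 1/6*x*y*z, g_2 = x*z**2 + 3/2*z + 5/2, g_3 = y**2*z + 5/3*y**2 - 1/6*y*z**2 - 5/18*y*z.

Reduce p = 1/5*z**2 - 1 modulo G:
  leading term z**2: no divisor's leading term divides it; move 1/5*z**2 to the remainder.
  leading term 1: no divisor's leading term divides it; move -1 to the remainder.
  normal form = 1/5*z**2 - 1.
The normal form is nonzero, so p ∉ I. Since p minus its normal form lies in I, I + (p) = I + (r) where r = 1/5*z**2 - 1; decide whether this ideal is the whole ring.
Run Buchberger on G together with r (pairs among the g_i already reduce to 0 since G is a Gröbner basis):
g_1 = x*y**2 - 1/6*x*y*z, LT = x*y**2.
g_2 = x*z**2 + 3/2*z + 5/2, LT = x*z**2.
g_3 = y**2*z + 5/3*y**2 - 1/6*y*z**2 - 5/18*y*z, LT = y**2*z.
r = 1/5*z**2 - 1, LT = z**2.

S(g_2,r): lcm = x*z**2. S = 5*x + 3/2*z + 5/2.
  leading term x: no divisor's leading term divides it; move 5*x to the remainder.
  leading term z: no divisor's leading term divides it; move 3/2*z to the remainder.
  leading term 1: no divisor's leading term divides it; move 5/2 to the remainder.
  remainder 5*x + 3/2*z + 5/2 ≠ 0; add m_5 = 5*x + 3/2*z + 5/2 to the basis.

S(g_3,r): lcm = y**2*z**2. S = 5/3*y**2*z + 5*y**2 - 1/6*y*z**3 - 5/18*y*z**2.
  leading term y**2*z: subtract (5/3)·g_3 from 5/3*y**2*z + 5*y**2 - 1/6*y*z**3 - 5/18*y*z**2 → 20/9*y**2 - 1/6*y*z**3 + 25/54*y*z
  leading term y**2: no divisor's leading term divides it; move 20/9*y**2 to the remainder.
  leading term y*z**3: subtract (-5/6*y*z)·r from -1/6*y*z**3 + 25/54*y*z → -10/27*y*z
  leading term y*z: no divisor's leading term divides it; move -10/27*y*z to the remainder.
  remainder 20/9*y**2 - 10/27*y*z ≠ 0; add m_6 = 20/9*y**2 - 10/27*y*z to the basis.

The other S-polynomials (S(g_1,g_2), S(g_1,g_3), S(g_1,r), S(g_2,g_3), S(g_1,m_5), S(g_2,m_5), S(g_3,m_5), S(r,m_5), S(g_1,m_6), S(g_2,m_6), S(g_3,m_6), S(r,m_6), S(m_5,m_6)) all reduce to 0 modulo the current basis, so we have a Gröbner basis.
Inter-reduce: drop elements whose leading term is divisible by another's, tail-reduce, and make monic.
Reduced Gröbner basis: {x + 3/10*z + 1/2, y**2 - 1/6*y*z, z**2 - 5}.
The reduced Gröbner basis of I + (p) is {x + 3/10*z + 1/2, y**2 - 1/6*y*z, z**2 - 5} ≠ {1}, a proper ideal, so the enlarged system stays consistent: p is independent of I, with normal form 1/5*z**2 - 1.

1/5*z**2 - 1 is independent of I; its normal form modulo I is 1/5*z**2 - 1.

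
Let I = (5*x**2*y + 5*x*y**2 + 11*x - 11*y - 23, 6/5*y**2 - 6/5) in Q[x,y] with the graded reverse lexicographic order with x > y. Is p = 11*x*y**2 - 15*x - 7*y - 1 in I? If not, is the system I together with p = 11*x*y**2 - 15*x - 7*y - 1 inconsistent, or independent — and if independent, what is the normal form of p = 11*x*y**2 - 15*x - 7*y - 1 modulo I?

First compute the reduced Gröbner basis of I by Buchberger's algorithm.
f_1 = 5*x**2*y + 5*x*y**2 + 11*x - 11*y - 23, LT = x**2*y.
f_2 = 6/5*y**2 - 6/5, LT = y**2.

S(f_1,f_2): lcm = x**2*y**2. S = x*y**3 + x**2 + 11/5*x*y - 11/5*y**2 - 23/5*y.
  leading term x*y**3: subtract (5/6*x*y)·f_2 from x*y**3 + x**2 + 11/5*x*y - 11/5*y**2 - 23/5*y → x**2 + 16/5*x*y - 11/5*y**2 - 23/5*y
  leading term x**2: no divisor's leading term divides it; move x**2 to the remainder.
  leading term x*y: no divisor's leading term divides it; move 16/5*x*y to the remainder.
  leading term y**2: subtract (-11/6)·f_2 from -11/5*y**2 - 23/5*y → -23/5*y - 11/5
  leading term y: no divisor's leading term divides it; move -23/5*y to the remainder.
  leading term 1: no divisor's leading term divides it; move -11/5 to the remainder.
  remainder x**2 + 16/5*x*y - 23/5*y - 11/5 ≠ 0; add h_3 = x**2 + 16/5*x*y - 23/5*y - 11/5 to the basis.

The other S-polynomials (S(f_1,h_3), S(f_2,h_3)) all reduce to 0 modulo the current basis, so we have a Gröbner basis.
Inter-reduce: drop elements whose leading term is divisible by another's, tail-reduce, and make monic.
Reduced Gröbner basis: {x**2 + 16/5*x*y - 23/5*y - 11/5, y**2 - 1}.
Label its elements g_1 = x**2 + 16/5*x*y - 23/5*y - 11/5, g_2 = y**2 - 1.

Reduce p = 11*x*y**2 - 15*x - 7*y - 1 modulo G:
  leading term x*y**2: subtract (11*x)·g_2 from 11*x*y**2 - 15*x - 7*y - 1 → -4*x - 7*y - 1
  leading term x: no divisor's leading term divides it; move -4*x to the remainder.
  leading term y: no divisor's leading term divides it; move -7*y to the remainder.
  leading term 1: no divisor's leading term divides it; move -1 to the remainder.
  normal form = -4*x - 7*y - 1.
The normal form is nonzero, so p ∉ I. Since p minus its normal form lies in I, I + (p) = I + (r) where r = -4*x - 7*y - 1; decide whether this ideal is the whole ring.
Run Buchberger on G together with r (pairs among the g_i already reduce to 0 since G is a Gröbner basis):
g_1 = x**2 + 16/5*x*y - 23/5*y - 11/5, LT = x**2.
g_2 = y**2 - 1, LT = y**2.
r = -4*x - 7*y - 1, LT = x.

S(g_1,r): lcm = x**2. S = 29/20*x*y - 1/4*x - 23/5*y - 11/5.
  leading term x*y: subtract (-29/80*y)·r from 29/20*x*y - 1/4*x - 23/5*y - 11/5 → -203/80*y**2 - 1/4*x - 397/80*y - 11/5
  leading term y**2: subtract (-203/80)·g_2 from -203/80*y**2 - 1/4*x - 397/80*y - 11/5 → -1/4*x - 397/80*y - 379/80
  leading term x: subtract (1/16)·r from -1/4*x - 397/80*y - 379/80 → -181/40*y - 187/40
  leading term y: no divisor's leading term divides it; move -181/40*y to the remainder.
  leading term 1: no divisor's leading term divides it; move -187/40 to the remainder.
  remainder -181/40*y - 187/40 ≠ 0; add m_4 = -181/40*y - 187/40 to the basis.

S(g_2,m_4): lcm = y**2. S = -187/181*y - 1.
  leading term y: subtract (7480/32761)·m_4 from -187/181*y - 1 → 2208/32761
  leading term 1: no divisor's leading term divides it; move 2208/32761 to the remainder.
  remainder 2208/32761 ≠ 0; add m_5 = 2208/32761 to the basis.

The other S-polynomials (S(g_1,g_2), S(g_2,r), S(g_1,m_4), S(r,m_4), S(g_1,m_5), S(g_2,m_5), S(r,m_5), S(m_4,m_5)) all reduce to 0 modulo the current basis, so we have a Gröbner basis.
Inter-reduce: drop elements whose leading term is divisible by another's, tail-reduce, and make monic.
Reduced Gröbner basis: {1}.
The reduced Gröbner basis of I + (p) is {1}: the ideal is the whole ring, so the enlarged system has no common solution — adjoining p is inconsistent.

The remainder on division by a Gröbner basis is unique — it is the normal form.

Adjoining 11*x*y**2 - 15*x - 7*y - 1 makes the ideal the whole ring: the system is inconsistent.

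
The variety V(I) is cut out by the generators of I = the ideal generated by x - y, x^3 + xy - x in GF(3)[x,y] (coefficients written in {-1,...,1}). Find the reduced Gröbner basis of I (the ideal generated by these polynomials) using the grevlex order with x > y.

This is the nonlinear analogue of row-reducing a linear system.

f_1 = x - y, LT = x.
f_2 = x^3 + xy - x, LT = x^3.

S(f_1,f_2): lcm = x^3. S = -x^2y - xy + x.
  leading term x^2y: subtract (-xy)·f_1 from -x^2y - xy + x → -xy^2 - xy + x
  leading term xy^2: subtract (-y^2)·f_1 from -xy^2 - xy + x → -y^3 - xy + x
  leading term y^3: no divisor's leading term divides it; move -y^3 to the remainder.
  leading term xy: subtract (-y)·f_1 from -xy + x → -y^2 + x
  leading term y^2: no divisor's leading term divides it; move -y^2 to the remainder.
  leading term x: subtract (1)·f_1 from x → y
  leading term y: no divisor's leading term divides it; move y to the remainder.
  remainder -y^3 - y^2 + y ≠ 0; add g_3 = -y^3 - y^2 + y to the basis.

The other S-polynomials (S(f_1,g_3), S(f_2,g_3)) all reduce to 0 modulo the current basis, so we have a Gröbner basis.
Inter-reduce: drop elements whose leading term is divisible by another's, tail-reduce, and make monic.

G = {y^3 + y^2 - y, x - y}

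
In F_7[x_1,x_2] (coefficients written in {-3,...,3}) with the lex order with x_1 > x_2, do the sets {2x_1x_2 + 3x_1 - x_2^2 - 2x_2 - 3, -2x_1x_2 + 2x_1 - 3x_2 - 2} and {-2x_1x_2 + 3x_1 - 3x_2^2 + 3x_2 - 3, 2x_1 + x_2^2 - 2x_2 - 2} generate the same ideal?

Yes, the ideals are equal.

Since reduced Gröbner bases are canonical representatives of ideals under a given ordering, it suffices to compute and compare them.
Buchberger on the first generating set:
f_1 = 2x_1x_2 + 3x_1 - x_2^2 - 2x_2 - 3, LT = x_1x_2.
f_2 = -2x_1x_2 + 2x_1 - 3x_2 - 2, LT = x_1x_2.

S(f_1,f_2): lcm = x_1x_2. S = -x_1 + 3x_2^2 + x_2 + 1.
  leading term x_1: no divisor's leading term divides it; move -x_1 to the remainder.
  leading term x_2^2: no divisor's leading term divides it; move 3x_2^2 to the remainder.
  leading term x_2: no divisor's leading term divides it; move x_2 to the remainder.
  leading term 1: no divisor's leading term divides it; move 1 to the remainder.
  remainder -x_1 + 3x_2^2 + x_2 + 1 ≠ 0; add g_3 = -x_1 + 3x_2^2 + x_2 + 1 to the basis.

S(f_1,g_3): lcm = x_1x_2. S = -2x_1 + 3x_2^3 - 3x_2^2 + 2.
  leading term x_1: subtract (2)·g_3 from -2x_1 + 3x_2^3 - 3x_2^2 + 2 → 3x_2^3 - 2x_2^2 - 2x_2
  leading term x_2^3: no divisor's leading term divides it; move 3x_2^3 to the remainder.
  leading term x_2^2: no divisor's leading term divides it; move -2x_2^2 to the remainder.
  leading term x_2: no divisor's leading term divides it; move -2x_2 to the remainder.
  remainder 3x_2^3 - 2x_2^2 - 2x_2 ≠ 0; add g_4 = 3x_2^3 - 2x_2^2 - 2x_2 to the basis.

S(f_2,g_3): lcm = x_1x_2. S = -x_1 + 3x_2^3 + x_2^2 - x_2 + 1.
  leading term x_1: subtract (1)·g_3 from -x_1 + 3x_2^3 + x_2^2 - x_2 + 1 → 3x_2^3 - 2x_2^2 - 2x_2
  leading term x_2^3: subtract (1)·g_4 from 3x_2^3 - 2x_2^2 - 2x_2 → 0
  remainder 0.

S(f_1,g_4): lcm = x_1x_2^3. S = x_1x_2^2 + 3x_1x_2 + 3x_2^4 - x_2^3 + 2x_2^2.
  leading term x_1x_2^2: subtract (-3x_2)·f_1 from x_1x_2^2 + 3x_1x_2 + 3x_2^4 - x_2^3 + 2x_2^2 → -2x_1x_2 + 3x_2^4 + 3x_2^3 + 3x_2^2 - 2x_2
  leading term x_1x_2: subtract (-1)·f_1 from -2x_1x_2 + 3x_2^4 + 3x_2^3 + 3x_2^2 - 2x_2 → 3x_1 + 3x_2^4 + 3x_2^3 + 2x_2^2 + 3x_2 - 3
  leading term x_1: subtract (-3)·g_3 from 3x_1 + 3x_2^4 + 3x_2^3 + 2x_2^2 + 3x_2 - 3 → 3x_2^4 + 3x_2^3 - 3x_2^2 - x_2
  leading term x_2^4: subtract (x_2)·g_4 from 3x_2^4 + 3x_2^3 - 3x_2^2 - x_2 → -2x_2^3 - x_2^2 - x_2
  leading term x_2^3: subtract (-3)·g_4 from -2x_2^3 - x_2^2 - x_2 → 0
  remainder 0.

S(f_2,g_4): lcm = x_1x_2^3. S = 2x_1x_2^2 + 3x_1x_2 - 2x_2^3 + x_2^2.
  leading term x_1x_2^2: subtract (x_2)·f_1 from 2x_1x_2^2 + 3x_1x_2 - 2x_2^3 + x_2^2 → -x_2^3 + 3x_2^2 + 3x_2
  leading term x_2^3: subtract (2)·g_4 from -x_2^3 + 3x_2^2 + 3x_2 → 0
  remainder 0.

S(g_3,g_4): leading monomials are coprime, so the S-polynomial reduces to 0 (Buchberger's first criterion).
Every S-polynomial of the final basis reduces to 0, so we have a Gröbner basis.
Inter-reduce: drop elements whose leading term is divisible by another's, tail-reduce, and make monic.
Reduced Gröbner basis: {x_1 - 3x_2^2 - x_2 - 1, x_2^3 - 3x_2^2 - 3x_2}.

Buchberger on the second generating set:
h_1 = -2x_1x_2 + 3x_1 - 3x_2^2 + 3x_2 - 3, LT = x_1x_2.
h_2 = 2x_1 + x_2^2 - 2x_2 - 2, LT = x_1.

S(h_1,h_2): lcm = x_1x_2. S = 2x_1 + 3x_2^3 - x_2^2 + 3x_2 - 2.
  leading term x_1: subtract (1)·h_2 from 2x_1 + 3x_2^3 - x_2^2 + 3x_2 - 2 → 3x_2^3 - 2x_2^2 - 2x_2
  leading term x_2^3: no divisor's leading term divides it; move 3x_2^3 to the remainder.
  leading term x_2^2: no divisor's leading term divides it; move -2x_2^2 to the remainder.
  leading term x_2: no divisor's leading term divides it; move -2x_2 to the remainder.
  remainder 3x_2^3 - 2x_2^2 - 2x_2 ≠ 0; add k_3 = 3x_2^3 - 2x_2^2 - 2x_2 to the basis.

S(h_1,k_3): lcm = x_1x_2^3. S = -2x_1x_2^2 + 3x_1x_2 - 2x_2^4 + 2x_2^3 - 2x_2^2.
  leading term x_1x_2^2: subtract (x_2)·h_1 from -2x_1x_2^2 + 3x_1x_2 - 2x_2^4 + 2x_2^3 - 2x_2^2 → -2x_2^4 - 2x_2^3 + 2x_2^2 + 3x_2
  leading term x_2^4: subtract (-3x_2)·k_3 from -2x_2^4 - 2x_2^3 + 2x_2^2 + 3x_2 → -x_2^3 + 3x_2^2 + 3x_2
  leading term x_2^3: subtract (2)·k_3 from -x_2^3 + 3x_2^2 + 3x_2 → 0
  remainder 0.

S(h_2,k_3): leading monomials are coprime, so the S-polynomial reduces to 0 (Buchberger's first criterion).
Every S-polynomial of the final basis reduces to 0, so we have a Gröbner basis.
Inter-reduce: drop elements whose leading term is divisible by another's, tail-reduce, and make monic.
Reduced Gröbner basis: {x_1 - 3x_2^2 - x_2 - 1, x_2^3 - 3x_2^2 - 3x_2}.

The two bases agree; hence the ideals are identical.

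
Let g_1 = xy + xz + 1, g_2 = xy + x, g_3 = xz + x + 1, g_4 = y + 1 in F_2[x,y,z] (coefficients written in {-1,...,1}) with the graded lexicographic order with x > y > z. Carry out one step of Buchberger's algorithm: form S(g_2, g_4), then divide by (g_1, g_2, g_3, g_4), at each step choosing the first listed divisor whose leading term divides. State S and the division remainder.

S(g_2, g_4) = 0; remainder on division = 0.

lcm(LM(g_2), LM(g_4)) = xy.
S = (lcm/LT(g_2))·g_2 − (lcm/LT(g_4))·g_4 = 0.
Reduce S modulo (g_1, g_2, g_3, g_4) in that order:
The remainder is 0, so this S-polynomial contributes no new basis element.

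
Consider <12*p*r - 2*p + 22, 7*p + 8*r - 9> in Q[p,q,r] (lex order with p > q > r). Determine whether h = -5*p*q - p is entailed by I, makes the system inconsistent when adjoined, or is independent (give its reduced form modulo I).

First compute the reduced Gröbner basis of I by Buchberger's algorithm.
f_1 = 12*p*r - 2*p + 22, LT = p*r.
f_2 = 7*p + 8*r - 9, LT = p.

S(f_1,f_2): lcm = p*r. S = -1/6*p - 8/7*r**2 + 9/7*r + 11/6.
  reduce S modulo (f_1, f_2):
  remainder -8/7*r**2 + 31/21*r + 34/21 ≠ 0; add k_3 = -8/7*r**2 + 31/21*r + 34/21 to the basis.

The other S-polynomials (S(f_1,k_3), S(f_2,k_3)) all reduce to 0 modulo the current basis, so we have a Gröbner basis.
Inter-reduce: drop elements whose leading term is divisible by another's, tail-reduce, and make monic.
Reduced Gröbner basis: {p + 8/7*r - 9/7, r**2 - 31/24*r - 17/12}.
Label its elements g_1 = p + 8/7*r - 9/7, g_2 = r**2 - 31/24*r - 17/12.

Reduce h = -5*p*q - p modulo G:
  leading term p*q: subtract (-5*q)·g_1 from -5*p*q - p → -p + 40/7*q*r - 45/7*q
  leading term p: subtract (-1)·g_1 from -p + 40/7*q*r - 45/7*q → 40/7*q*r - 45/7*q + 8/7*r - 9/7
  leading term q*r: no divisor's leading term divides it; move 40/7*q*r to the remainder.
  leading term q: no divisor's leading term divides it; move -45/7*q to the remainder.
  leading term r: no divisor's leading term divides it; move 8/7*r to the remainder.
  leading term 1: no divisor's leading term divides it; move -9/7 to the remainder.
  normal form = 40/7*q*r - 45/7*q + 8/7*r - 9/7.
The normal form is nonzero, so h ∉ I. Since h minus its normal form lies in I, I + (h) = I + (n) where n = 40/7*q*r - 45/7*q + 8/7*r - 9/7; decide whether this ideal is the whole ring.
Run Buchberger on G together with n (pairs among the g_i already reduce to 0 since G is a Gröbner basis):
g_1 = p + 8/7*r - 9/7, LT = p.
g_2 = r**2 - 31/24*r - 17/12, LT = r**2.
n = 40/7*q*r - 45/7*q + 8/7*r - 9/7, LT = q*r.

S(g_2,n): lcm = q*r**2. S = -1/6*q*r - 17/12*q - 1/5*r**2 + 9/40*r.
  reduce S modulo (g_1, g_2, n):
  remainder -77/48*q - 77/240 ≠ 0; add m_4 = -77/48*q - 77/240 to the basis.

The other S-polynomials (S(g_1,g_2), S(g_1,n), S(g_1,m_4), S(g_2,m_4), S(n,m_4)) all reduce to 0 modulo the current basis, so we have a Gröbner basis.
Inter-reduce: drop elements whose leading term is divisible by another's, tail-reduce, and make monic.
Reduced Gröbner basis: {p + 8/7*r - 9/7, q + 1/5, r**2 - 31/24*r - 17/12}.
The reduced Gröbner basis of I + (h) is {p + 8/7*r - 9/7, q + 1/5, r**2 - 31/24*r - 17/12} ≠ {1}, a proper ideal, so the enlarged system stays consistent: h is independent of I, with normal form 40/7*q*r - 45/7*q + 8/7*r - 9/7.

-5*p*q - p is independent of I; its normal form modulo I is 40/7*q*r - 45/7*q + 8/7*r - 9/7.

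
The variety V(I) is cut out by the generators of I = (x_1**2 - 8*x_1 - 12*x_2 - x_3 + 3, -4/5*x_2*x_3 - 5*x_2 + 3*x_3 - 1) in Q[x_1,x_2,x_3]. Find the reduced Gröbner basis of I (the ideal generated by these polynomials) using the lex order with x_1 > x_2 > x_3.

f_1 = x_1**2 - 8*x_1 - 12*x_2 - x_3 + 3, LT = x_1**2.
f_2 = -4/5*x_2*x_3 - 5*x_2 + 3*x_3 - 1, LT = x_2*x_3.

The S-polynomials (S(f_1,f_2)) all reduce to 0 modulo the current basis, so we have a Gröbner basis.

G = {x_1**2 - 8*x_1 - 12*x_2 - x_3 + 3, x_2*x_3 + 25/4*x_2 - 15/4*x_3 + 5/4}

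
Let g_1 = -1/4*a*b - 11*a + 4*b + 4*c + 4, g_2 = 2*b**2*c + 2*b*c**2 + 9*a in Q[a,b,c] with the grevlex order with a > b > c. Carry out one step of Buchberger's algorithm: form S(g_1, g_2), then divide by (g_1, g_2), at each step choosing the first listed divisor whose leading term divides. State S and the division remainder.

S(g_1, g_2) = -a*b*c**2 + 44*a*b*c - 16*b**2*c - 16*b*c**2 - 9/2*a**2 - 16*b*c; remainder on division = 44*a*c**2 - 16*b*c**2 - 16*c**3 - 9/2*a**2 - 1936*a*c + 688*b*c + 688*c**2 + 72*a + 704*c.

lcm(LM(g_1), LM(g_2)) = a*b**2*c.
S = (lcm/LT(g_1))·g_1 − (lcm/LT(g_2))·g_2 = -a*b*c**2 + 44*a*b*c - 16*b**2*c - 16*b*c**2 - 9/2*a**2 - 16*b*c.
Reduce S modulo (g_1, g_2) in that order:
  leading term a*b*c**2: subtract (4*c**2)·g_1 from -a*b*c**2 + 44*a*b*c - 16*b**2*c - 16*b*c**2 - 9/2*a**2 - 16*b*c → 44*a*b*c - 16*b**2*c + 44*a*c**2 - 32*b*c**2 - 16*c**3 - 9/2*a**2 - 16*b*c - 16*c**2
  leading term a*b*c: subtract (-176*c)·g_1 from 44*a*b*c - 16*b**2*c + 44*a*c**2 - 32*b*c**2 - 16*c**3 - 9/2*a**2 - 16*b*c - 16*c**2 → -16*b**2*c + 44*a*c**2 - 32*b*c**2 - 16*c**3 - 9/2*a**2 - 1936*a*c + 688*b*c + 688*c**2 + 704*c
  leading term b**2*c: subtract (-8)·g_2 from -16*b**2*c + 44*a*c**2 - 32*b*c**2 - 16*c**3 - 9/2*a**2 - 1936*a*c + 688*b*c + 688*c**2 + 704*c → 44*a*c**2 - 16*b*c**2 - 16*c**3 - 9/2*a**2 - 1936*a*c + 688*b*c + 688*c**2 + 72*a + 704*c
  leading term a*c**2: no divisor's leading term divides it; move 44*a*c**2 to the remainder.
  leading term b*c**2: no divisor's leading term divides it; move -16*b*c**2 to the remainder.
  leading term c**3: no divisor's leading term divides it; move -16*c**3 to the remainder.
  leading term a**2: no divisor's leading term divides it; move -9/2*a**2 to the remainder.
  leading term a*c: no divisor's leading term divides it; move -1936*a*c to the remainder.
  leading term b*c: no divisor's leading term divides it; move 688*b*c to the remainder.
  leading term c**2: no divisor's leading term divides it; move 688*c**2 to the remainder.
  leading term a: no divisor's leading term divides it; move 72*a to the remainder.
  leading term c: no divisor's leading term divides it; move 704*c to the remainder.
The remainder 44*a*c**2 - 16*b*c**2 - 16*c**3 - 9/2*a**2 - 1936*a*c + 688*b*c + 688*c**2 + 72*a + 704*c is nonzero, so it would be added as the next basis element.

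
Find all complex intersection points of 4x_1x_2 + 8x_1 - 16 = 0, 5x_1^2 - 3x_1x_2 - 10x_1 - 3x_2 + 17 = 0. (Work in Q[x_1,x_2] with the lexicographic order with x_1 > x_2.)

{(1, 2), (-1/10 + sqrt(239)*I/10, -13/6 - sqrt(239)*I/6), (-1/10 - sqrt(239)*I/10, -13/6 + sqrt(239)*I/6)}

Compute a lex Gröbner basis by Buchberger's algorithm.
f_1 = 4x_1x_2 + 8x_1 - 16, LT = x_1x_2.
f_2 = 5x_1^2 - 3x_1x_2 - 10x_1 - 3x_2 + 17, LT = x_1^2.

S(f_1,f_2): lcm = x_1^2x_2. S = 2x_1^2 + 3/5x_1x_2^2 + 2x_1x_2 - 4x_1 + 3/5x_2^2 - 17/5x_2.
  leading term x_1^2: subtract (2/5)·f_2 from 2x_1^2 + 3/5x_1x_2^2 + 2x_1x_2 - 4x_1 + 3/5x_2^2 - 17/5x_2 → 3/5x_1x_2^2 + 16/5x_1x_2 + 3/5x_2^2 - 11/5x_2 - 34/5
  leading term x_1x_2^2: subtract (3/20x_2)·f_1 from 3/5x_1x_2^2 + 16/5x_1x_2 + 3/5x_2^2 - 11/5x_2 - 34/5 → 2x_1x_2 + 3/5x_2^2 + 1/5x_2 - 34/5
  leading term x_1x_2: subtract (1/2)·f_1 from 2x_1x_2 + 3/5x_2^2 + 1/5x_2 - 34/5 → -4x_1 + 3/5x_2^2 + 1/5x_2 + 6/5
  leading term x_1: no divisor's leading term divides it; move -4x_1 to the remainder.
  leading term x_2^2: no divisor's leading term divides it; move 3/5x_2^2 to the remainder.
  leading term x_2: no divisor's leading term divides it; move 1/5x_2 to the remainder.
  leading term 1: no divisor's leading term divides it; move 6/5 to the remainder.
  remainder -4x_1 + 3/5x_2^2 + 1/5x_2 + 6/5 ≠ 0; add h_3 = -4x_1 + 3/5x_2^2 + 1/5x_2 + 6/5 to the basis.

S(f_1,h_3): lcm = x_1x_2. S = 2x_1 + 3/20x_2^3 + 1/20x_2^2 + 3/10x_2 - 4.
  leading term x_1: subtract (-1/2)·h_3 from 2x_1 + 3/20x_2^3 + 1/20x_2^2 + 3/10x_2 - 4 → 3/20x_2^3 + 7/20x_2^2 + 2/5x_2 - 17/5
  leading term x_2^3: no divisor's leading term divides it; move 3/20x_2^3 to the remainder.
  leading term x_2^2: no divisor's leading term divides it; move 7/20x_2^2 to the remainder.
  leading term x_2: no divisor's leading term divides it; move 2/5x_2 to the remainder.
  leading term 1: no divisor's leading term divides it; move -17/5 to the remainder.
  remainder 3/20x_2^3 + 7/20x_2^2 + 2/5x_2 - 17/5 ≠ 0; add h_4 = 3/20x_2^3 + 7/20x_2^2 + 2/5x_2 - 17/5 to the basis.

S(f_2,h_3): lcm = x_1^2. S = 3/20x_1x_2^2 - 11/20x_1x_2 - 17/10x_1 - 3/5x_2 + 17/5.
  leading term x_1x_2^2: subtract (3/80x_2)·f_1 from 3/20x_1x_2^2 - 11/20x_1x_2 - 17/10x_1 - 3/5x_2 + 17/5 → -17/20x_1x_2 - 17/10x_1 + 17/5
  leading term x_1x_2: subtract (-17/80)·f_1 from -17/20x_1x_2 - 17/10x_1 + 17/5 → 0
  remainder 0.

S(f_1,h_4): lcm = x_1x_2^3. S = -1/3x_1x_2^2 - 8/3x_1x_2 + 68/3x_1 - 4x_2^2.
  leading term x_1x_2^2: subtract (-1/12x_2)·f_1 from -1/3x_1x_2^2 - 8/3x_1x_2 + 68/3x_1 - 4x_2^2 → -2x_1x_2 + 68/3x_1 - 4x_2^2 - 4/3x_2
  leading term x_1x_2: subtract (-1/2)·f_1 from -2x_1x_2 + 68/3x_1 - 4x_2^2 - 4/3x_2 → 80/3x_1 - 4x_2^2 - 4/3x_2 - 8
  leading term x_1: subtract (-20/3)·h_3 from 80/3x_1 - 4x_2^2 - 4/3x_2 - 8 → 0
  remainder 0.

S(f_2,h_4): leading monomials are coprime, so the S-polynomial reduces to 0 (Buchberger's first criterion).
S(h_3,h_4): leading monomials are coprime, so the S-polynomial reduces to 0 (Buchberger's first criterion).
Every S-polynomial of the final basis reduces to 0, so we have a Gröbner basis.
Inter-reduce: drop elements whose leading term is divisible by another's, tail-reduce, and make monic.
Reduced Gröbner basis: {x_1 - 3/20x_2^2 - 1/20x_2 - 3/10, x_2^3 + 7/3x_2^2 + 8/3x_2 - 68/3}.

Elimination: the polynomial x_2^3 + 7/3x_2^2 + 8/3x_2 - 68/3 lies in the elimination ideal for x_2, so x_2 ∈ {2, -13/6 - sqrt(239)*I/6, -13/6 + sqrt(239)*I/6}. For each such x_2, the remaining basis elements (now univariate) give the rest of the solution.
  x_2 = 2: the earlier basis element becomes x_1 - 1 = 0, giving x_1 = 1 — point (1, 2).
  x_2 = -13/6 - sqrt(239)*I/6: the earlier basis element becomes x_1 + 1/10 - sqrt(239)*I/10 = 0, giving x_1 = -1/10 + sqrt(239)*I/10 — point (-1/10 + sqrt(239)*I/10, -13/6 - sqrt(239)*I/6).
  x_2 = -13/6 + sqrt(239)*I/6: the earlier basis element becomes x_1 + 1/10 + sqrt(239)*I/10 = 0, giving x_1 = -1/10 - sqrt(239)*I/10 — point (-1/10 - sqrt(239)*I/10, -13/6 + sqrt(239)*I/6).
A lex Gröbner basis triangularizes the system, enabling back-substitution.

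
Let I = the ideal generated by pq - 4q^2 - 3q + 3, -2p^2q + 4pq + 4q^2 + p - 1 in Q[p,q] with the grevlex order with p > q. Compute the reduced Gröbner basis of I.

G = {q^3 + 7/8q^2 - 7/32p - 9/16q - 5/32, p^2 - 16/7q^2 - 16/7p - 20/7q + 15/7, pq - 4q^2 - 3q + 3}

f_1 = pq - 4q^2 - 3q + 3, LT = pq.
f_2 = -2p^2q + 4pq + 4q^2 + p - 1, LT = p^2q.

S(f_1,f_2): lcm = p^2q. S = -4pq^2 - pq + 2q^2 + 7/2p - 1/2.
  leading term pq^2: subtract (-4q)·f_1 from -4pq^2 - pq + 2q^2 + 7/2p - 1/2 → -16q^3 - pq - 10q^2 + 7/2p + 12q - 1/2
  leading term q^3: no divisor's leading term divides it; move -16q^3 to the remainder.
  leading term pq: subtract (-1)·f_1 from -pq - 10q^2 + 7/2p + 12q - 1/2 → -14q^2 + 7/2p + 9q + 5/2
  leading term q^2: no divisor's leading term divides it; move -14q^2 to the remainder.
  leading term p: no divisor's leading term divides it; move 7/2p to the remainder.
  leading term q: no divisor's leading term divides it; move 9q to the remainder.
  leading term 1: no divisor's leading term divides it; move 5/2 to the remainder.
  remainder -16q^3 - 14q^2 + 7/2p + 9q + 5/2 ≠ 0; add g_3 = -16q^3 - 14q^2 + 7/2p + 9q + 5/2 to the basis.

S(f_1,g_3): lcm = pq^3. S = -4q^4 - 7/8pq^2 - 3q^3 + 7/32p^2 + 9/16pq + 3q^2 + 5/32p.
  leading term q^4: subtract (1/4q)·g_3 from -4q^4 - 7/8pq^2 - 3q^3 + 7/32p^2 + 9/16pq + 3q^2 + 5/32p → -7/8pq^2 + 1/2q^3 + 7/32p^2 - 5/16pq + 3/4q^2 + 5/32p - 5/8q
  leading term pq^2: subtract (-7/8q)·f_1 from -7/8pq^2 + 1/2q^3 + 7/32p^2 - 5/16pq + 3/4q^2 + 5/32p - 5/8q → -3q^3 + 7/32p^2 - 5/16pq - 15/8q^2 + 5/32p + 2q
  leading term q^3: subtract (3/16)·g_3 from -3q^3 + 7/32p^2 - 5/16pq - 15/8q^2 + 5/32p + 2q → 7/32p^2 - 5/16pq + 3/4q^2 - 1/2p + 5/16q - 15/32
  leading term p^2: no divisor's leading term divides it; move 7/32p^2 to the remainder.
  leading term pq: subtract (-5/16)·f_1 from -5/16pq + 3/4q^2 - 1/2p + 5/16q - 15/32 → -1/2q^2 - 1/2p - 5/8q + 15/32
  leading term q^2: no divisor's leading term divides it; move -1/2q^2 to the remainder.
  leading term p: no divisor's leading term divides it; move -1/2p to the remainder.
  leading term q: no divisor's leading term divides it; move -5/8q to the remainder.
  leading term 1: no divisor's leading term divides it; move 15/32 to the remainder.
  remainder 7/32p^2 - 1/2q^2 - 1/2p - 5/8q + 15/32 ≠ 0; add g_4 = 7/32p^2 - 1/2q^2 - 1/2p - 5/8q + 15/32 to the basis.

S(f_2,g_3): lcm = p^2q^3. S = -7/8p^2q^2 - 2pq^3 - 2q^4 + 7/32p^3 + 9/16p^2q - 1/2pq^2 + 5/32p^2 + 1/2q^2.
  leading term p^2q^2: subtract (-7/8pq)·f_1 from -7/8p^2q^2 - 2pq^3 - 2q^4 + 7/32p^3 + 9/16p^2q - 1/2pq^2 + 5/32p^2 + 1/2q^2 → -11/2pq^3 - 2q^4 + 7/32p^3 + 9/16p^2q - 25/8pq^2 + 5/32p^2 + 21/8pq + 1/2q^2
  leading term pq^3: subtract (-11/2q^2)·f_1 from -11/2pq^3 - 2q^4 + 7/32p^3 + 9/16p^2q - 25/8pq^2 + 5/32p^2 + 21/8pq + 1/2q^2 → -24q^4 + 7/32p^3 + 9/16p^2q - 25/8pq^2 - 33/2q^3 + 5/32p^2 + 21/8pq + 17q^2
  leading term q^4: subtract (3/2q)·g_3 from -24q^4 + 7/32p^3 + 9/16p^2q - 25/8pq^2 - 33/2q^3 + 5/32p^2 + 21/8pq + 17q^2 → 7/32p^3 + 9/16p^2q - 25/8pq^2 + 9/2q^3 + 5/32p^2 - 21/8pq + 7/2q^2 - 15/4q
  leading term p^3: subtract (p)·g_4 from 7/32p^3 + 9/16p^2q - 25/8pq^2 + 9/2q^3 + 5/32p^2 - 21/8pq + 7/2q^2 - 15/4q → 9/16p^2q - 21/8pq^2 + 9/2q^3 + 21/32p^2 - 2pq + 7/2q^2 - 15/32p - 15/4q
  leading term p^2q: subtract (9/16p)·f_1 from 9/16p^2q - 21/8pq^2 + 9/2q^3 + 21/32p^2 - 2pq + 7/2q^2 - 15/32p - 15/4q → -3/8pq^2 + 9/2q^3 + 21/32p^2 - 5/16pq + 7/2q^2 - 69/32p - 15/4q
  leading term pq^2: subtract (-3/8q)·f_1 from -3/8pq^2 + 9/2q^3 + 21/32p^2 - 5/16pq + 7/2q^2 - 69/32p - 15/4q → 3q^3 + 21/32p^2 - 5/16pq + 19/8q^2 - 69/32p - 21/8q
  leading term q^3: subtract (-3/16)·g_3 from 3q^3 + 21/32p^2 - 5/16pq + 19/8q^2 - 69/32p - 21/8q → 21/32p^2 - 5/16pq - 1/4q^2 - 3/2p - 15/16q + 15/32
  leading term p^2: subtract (3)·g_4 from 21/32p^2 - 5/16pq - 1/4q^2 - 3/2p - 15/16q + 15/32 → -5/16pq + 5/4q^2 + 15/16q - 15/16
  leading term pq: subtract (-5/16)·f_1 from -5/16pq + 5/4q^2 + 15/16q - 15/16 → 0
  remainder 0.

S(f_1,g_4): lcm = p^2q. S = -4pq^2 + 16/7q^3 - 5/7pq + 20/7q^2 + 3p - 15/7q.
  leading term pq^2: subtract (-4q)·f_1 from -4pq^2 + 16/7q^3 - 5/7pq + 20/7q^2 + 3p - 15/7q → -96/7q^3 - 5/7pq - 64/7q^2 + 3p + 69/7q
  leading term q^3: subtract (6/7)·g_3 from -96/7q^3 - 5/7pq - 64/7q^2 + 3p + 69/7q → -5/7pq + 20/7q^2 + 15/7q - 15/7
  leading term pq: subtract (-5/7)·f_1 from -5/7pq + 20/7q^2 + 15/7q - 15/7 → 0
  remainder 0.

S(f_2,g_4): lcm = p^2q. S = 16/7q^3 + 2/7pq + 6/7q^2 - 1/2p - 15/7q + 1/2.
  leading term q^3: subtract (-1/7)·g_3 from 16/7q^3 + 2/7pq + 6/7q^2 - 1/2p - 15/7q + 1/2 → 2/7pq - 8/7q^2 - 6/7q + 6/7
  leading term pq: subtract (2/7)·f_1 from 2/7pq - 8/7q^2 - 6/7q + 6/7 → 0
  remainder 0.

S(g_3,g_4): leading monomials are coprime, so the S-polynomial reduces to 0 (Buchberger's first criterion).
Every S-polynomial of the final basis reduces to 0, so we have a Gröbner basis.
Inter-reduce: drop elements whose leading term is divisible by another's, tail-reduce, and make monic.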